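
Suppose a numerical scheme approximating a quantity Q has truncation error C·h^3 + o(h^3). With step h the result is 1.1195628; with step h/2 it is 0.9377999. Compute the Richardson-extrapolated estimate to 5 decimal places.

The leading error scales as h^3; refining by a factor of 2 reduces it by 2^3 = 8.
Extrapolated value = (8·A(h/2) − A(h)) / (8 − 1)
= (8·0.9377999 − 1.1195628) / 7
= 6.3828364 / 7 = 0.9118338

0.91183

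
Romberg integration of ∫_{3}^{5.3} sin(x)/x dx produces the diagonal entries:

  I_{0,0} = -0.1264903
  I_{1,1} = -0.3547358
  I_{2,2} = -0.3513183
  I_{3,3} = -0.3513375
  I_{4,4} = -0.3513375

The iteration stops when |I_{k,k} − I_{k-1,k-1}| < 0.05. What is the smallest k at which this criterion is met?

|I_{1,1} − I_{0,0}| = 0.2282455 ≥ 0.05
|I_{2,2} − I_{1,1}| = 0.0034175 < 0.05

k = 2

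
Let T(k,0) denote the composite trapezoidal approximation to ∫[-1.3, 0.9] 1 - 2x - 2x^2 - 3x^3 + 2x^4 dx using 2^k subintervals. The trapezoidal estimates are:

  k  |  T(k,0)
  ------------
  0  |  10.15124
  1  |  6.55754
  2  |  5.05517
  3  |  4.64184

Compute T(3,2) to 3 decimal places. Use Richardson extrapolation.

4.501

Richardson extrapolation on the trapezoidal column (denominator 4−1=3):
T(2,1) = (4·5.05517 − 6.55754) / 3 = 4.55438
T(3,1) = 4.64184 + (4.64184 − 5.05517)/3 = 4.50406
T(3,2) = 4.50406 + (4.50406 − 4.55438)/15 = 4.50071
(Column j=1 coincides with Simpson's rule on the same nodes.)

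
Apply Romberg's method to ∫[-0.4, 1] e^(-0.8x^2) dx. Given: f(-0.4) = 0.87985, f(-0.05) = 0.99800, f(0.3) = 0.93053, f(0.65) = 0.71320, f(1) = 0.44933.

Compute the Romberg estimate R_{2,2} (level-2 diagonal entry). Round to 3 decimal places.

R_{0,0} (trapezoid, 1 panel, h=1.4000): 0.93043
R_{1,0} (trapezoid, 2 panels, h=0.7000): 1.11658
R_{2,0} (trapezoid, 4 panels, h=0.3500): 1.15721
R_{1,1} = 1.11658 + (1.11658 − 0.93043)/3 = 1.17863
R_{2,1} = 1.15721 + (1.15721 − 1.11658)/3 = 1.17075
R_{2,2} = 1.17075 + (1.17075 − 1.17863)/15 = 1.17022

1.170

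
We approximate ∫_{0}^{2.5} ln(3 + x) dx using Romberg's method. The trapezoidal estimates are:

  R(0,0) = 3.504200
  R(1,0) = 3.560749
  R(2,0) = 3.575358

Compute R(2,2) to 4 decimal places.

Richardson extrapolation on the trapezoidal column (denominator 4−1=3):
R(1,1) = (4·3.560749 − 3.504200) / 3 = 3.579599
R(2,1) = (4·3.575358 − 3.560749) / 3 = 3.580228
R(2,2) = 3.580228 + (3.580228 − 3.579599)/15 = 3.580270
(Column j=1 coincides with Simpson's rule on the same nodes.)

3.5803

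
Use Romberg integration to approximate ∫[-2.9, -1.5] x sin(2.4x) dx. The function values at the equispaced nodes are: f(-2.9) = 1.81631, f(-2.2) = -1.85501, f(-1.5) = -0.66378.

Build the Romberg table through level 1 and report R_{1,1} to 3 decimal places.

-1.462

R_{0,0} (trapezoid, 1 panel, h=1.4000): 0.80677
R_{1,0} (trapezoid, 2 panels, h=0.7000): -0.89512
R_{1,1} = -0.89512 + (-0.89512 − 0.80677)/3 = -1.46242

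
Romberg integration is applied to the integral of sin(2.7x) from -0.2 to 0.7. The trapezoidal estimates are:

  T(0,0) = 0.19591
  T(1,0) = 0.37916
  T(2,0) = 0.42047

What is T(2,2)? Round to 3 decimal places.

Richardson extrapolation on the trapezoidal column (denominator 4−1=3):
T(1,1) = (4·0.37916 − 0.19591) / 3 = 0.44024
T(2,1) = (4·0.42047 − 0.37916) / 3 = 0.43424
T(2,2) = (16·0.43424 − 0.44024) / 15 = 0.43384

0.434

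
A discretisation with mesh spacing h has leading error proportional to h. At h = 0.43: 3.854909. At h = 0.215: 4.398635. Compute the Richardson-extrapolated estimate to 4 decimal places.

4.9424

The leading error scales as h; refining by a factor of 2 reduces it by 2^1 = 2.
Extrapolated value = (2·A(h/2) − A(h)) / (2 − 1)
= (2·4.398635 − 3.854909) / 1
= 4.942361 / 1 = 4.942361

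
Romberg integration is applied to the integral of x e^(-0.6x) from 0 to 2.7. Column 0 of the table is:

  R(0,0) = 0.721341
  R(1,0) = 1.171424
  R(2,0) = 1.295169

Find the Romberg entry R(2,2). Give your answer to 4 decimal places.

R(1,1) = (4·1.171424 − 0.721341) / 3 = 1.321452
R(2,1) = (4·1.295169 − 1.171424) / 3 = 1.336417
R(2,2) = 1.336417 + (1.336417 − 1.321452)/15 = 1.337415

1.3374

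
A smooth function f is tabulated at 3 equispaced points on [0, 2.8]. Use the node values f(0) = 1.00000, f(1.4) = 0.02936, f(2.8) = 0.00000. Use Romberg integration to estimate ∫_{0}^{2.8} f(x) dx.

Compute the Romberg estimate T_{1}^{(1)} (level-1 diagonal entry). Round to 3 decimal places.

0.521

T_{0}^{(0)} (trapezoid, 1 panel, h=2.8000): 1.40000
T_{1}^{(0)} (trapezoid, 2 panels, h=1.4000): 0.74110
T_{1}^{(1)} = 0.74110 + (0.74110 − 1.40000)/3 = 0.52147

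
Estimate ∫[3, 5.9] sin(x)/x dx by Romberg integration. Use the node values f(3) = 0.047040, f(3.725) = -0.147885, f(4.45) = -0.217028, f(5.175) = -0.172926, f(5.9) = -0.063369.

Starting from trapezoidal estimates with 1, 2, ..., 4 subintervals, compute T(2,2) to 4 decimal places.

T(0,0) (trapezoid, 1 panel, h=2.9000): -0.023677
T(1,0) (trapezoid, 2 panels, h=1.4500): -0.326529
T(2,0) (trapezoid, 4 panels, h=0.7250): -0.395853
T(1,1) = -0.326529 + (-0.326529 − (-0.023677))/3 = -0.427480
T(2,1) = -0.395853 + (-0.395853 − (-0.326529))/3 = -0.418961
T(2,2) = -0.418961 + (-0.418961 − (-0.427480))/15 = -0.418393

-0.4184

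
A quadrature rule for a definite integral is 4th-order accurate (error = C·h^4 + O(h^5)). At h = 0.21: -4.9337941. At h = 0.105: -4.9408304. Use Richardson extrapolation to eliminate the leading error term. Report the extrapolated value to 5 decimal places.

-4.94130

The leading error scales as h^4; refining by a factor of 2 reduces it by 2^4 = 16.
Extrapolated value = (16·A(h/2) − A(h)) / (16 − 1)
= (16·(-4.9408304) − (-4.9337941)) / 15
= -74.1194923 / 15 = -4.9412995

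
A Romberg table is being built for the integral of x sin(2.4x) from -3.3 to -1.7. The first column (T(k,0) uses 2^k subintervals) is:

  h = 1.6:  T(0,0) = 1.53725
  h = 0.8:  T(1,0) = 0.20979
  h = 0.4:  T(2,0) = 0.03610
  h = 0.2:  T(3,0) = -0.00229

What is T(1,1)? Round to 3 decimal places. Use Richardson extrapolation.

Richardson extrapolation on the trapezoidal column (denominator 4−1=3):
T(1,1) = (4·0.20979 − 1.53725) / 3 = -0.23270

-0.233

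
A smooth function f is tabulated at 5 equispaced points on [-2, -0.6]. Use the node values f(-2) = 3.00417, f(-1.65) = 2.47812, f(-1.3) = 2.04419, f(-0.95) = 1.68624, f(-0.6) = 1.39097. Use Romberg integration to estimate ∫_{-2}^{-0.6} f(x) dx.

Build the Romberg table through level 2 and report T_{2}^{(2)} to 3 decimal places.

2.933

T_{0}^{(0)} (trapezoid, 1 panel, h=1.4000): 3.07660
T_{1}^{(0)} (trapezoid, 2 panels, h=0.7000): 2.96923
T_{2}^{(0)} (trapezoid, 4 panels, h=0.3500): 2.94214
T_{1}^{(1)} = 2.96923 + (2.96923 − 3.07660)/3 = 2.93344
T_{2}^{(1)} = 2.94214 + (2.94214 − 2.96923)/3 = 2.93311
T_{2}^{(2)} = 2.93311 + (2.93311 − 2.93344)/15 = 2.93309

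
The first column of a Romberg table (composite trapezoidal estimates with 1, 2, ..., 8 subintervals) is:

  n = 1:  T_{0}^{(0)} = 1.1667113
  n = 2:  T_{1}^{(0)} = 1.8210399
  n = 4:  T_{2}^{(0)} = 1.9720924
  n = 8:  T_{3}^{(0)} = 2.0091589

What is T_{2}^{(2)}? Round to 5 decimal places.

2.02133

Richardson extrapolation on the trapezoidal column (denominator 4−1=3):
T_{1}^{(1)} = (4·1.8210399 − 1.1667113) / 3 = 2.0391494
T_{2}^{(1)} = (4·1.9720924 − 1.8210399) / 3 = 2.0224432
T_{2}^{(2)} = (16·2.0224432 − 2.0391494) / 15 = 2.0213295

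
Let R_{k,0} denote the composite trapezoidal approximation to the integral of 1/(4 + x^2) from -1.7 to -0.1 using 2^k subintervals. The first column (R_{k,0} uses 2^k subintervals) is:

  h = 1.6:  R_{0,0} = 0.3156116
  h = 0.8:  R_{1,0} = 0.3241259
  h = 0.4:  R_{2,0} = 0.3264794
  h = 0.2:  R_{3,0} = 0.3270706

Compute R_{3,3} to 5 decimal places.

0.32727

R_{1,1} = (4·0.3241259 − 0.3156116) / 3 = 0.3269640
R_{2,1} = 0.3264794 + (0.3264794 − 0.3241259)/3 = 0.3272639
R_{3,1} = (4·0.3270706 − 0.3264794) / 3 = 0.3272677
R_{2,2} = 0.3272639 + (0.3272639 − 0.3269640)/15 = 0.3272839
R_{3,2} = 0.3272677 + (0.3272677 − 0.3272639)/15 = 0.3272680
R_{3,3} = (64·0.3272680 − 0.3272839) / 63 = 0.3272677
(Column j=1 coincides with Simpson's rule on the same nodes.)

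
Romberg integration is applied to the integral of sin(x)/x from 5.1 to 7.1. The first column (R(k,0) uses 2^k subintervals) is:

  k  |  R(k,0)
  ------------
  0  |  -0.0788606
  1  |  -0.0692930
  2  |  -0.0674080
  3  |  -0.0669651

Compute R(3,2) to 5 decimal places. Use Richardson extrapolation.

-0.06682

Richardson extrapolation on the trapezoidal column (denominator 4−1=3):
R(2,1) = (4·(-0.0674080) − (-0.0692930)) / 3 = -0.0667797
R(3,1) = (4·(-0.0669651) − (-0.0674080)) / 3 = -0.0668175
R(3,2) = (16·(-0.0668175) − (-0.0667797)) / 15 = -0.0668200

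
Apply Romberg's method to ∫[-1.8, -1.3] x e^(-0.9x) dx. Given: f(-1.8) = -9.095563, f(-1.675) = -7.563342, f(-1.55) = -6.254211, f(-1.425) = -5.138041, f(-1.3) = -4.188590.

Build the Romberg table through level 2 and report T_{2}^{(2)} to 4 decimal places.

T_{0}^{(0)} (trapezoid, 1 panel, h=0.5000): -3.321038
T_{1}^{(0)} (trapezoid, 2 panels, h=0.2500): -3.224072
T_{2}^{(0)} (trapezoid, 4 panels, h=0.1250): -3.199709
T_{1}^{(1)} = -3.224072 + (-3.224072 − (-3.321038))/3 = -3.191750
T_{2}^{(1)} = -3.199709 + (-3.199709 − (-3.224072))/3 = -3.191588
T_{2}^{(2)} = -3.191588 + (-3.191588 − (-3.191750))/15 = -3.191577

-3.1916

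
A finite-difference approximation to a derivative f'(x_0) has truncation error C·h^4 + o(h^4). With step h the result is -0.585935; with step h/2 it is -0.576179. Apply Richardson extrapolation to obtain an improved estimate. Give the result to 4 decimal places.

-0.5755

The leading error scales as h^4; refining by a factor of 2 reduces it by 2^4 = 16.
Extrapolated value = (16·A(h/2) − A(h)) / (16 − 1)
= (16·(-0.576179) − (-0.585935)) / 15
= -8.632929 / 15 = -0.575529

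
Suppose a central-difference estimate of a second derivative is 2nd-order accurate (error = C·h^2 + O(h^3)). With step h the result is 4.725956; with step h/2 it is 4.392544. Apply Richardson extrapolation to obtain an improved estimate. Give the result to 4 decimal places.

The leading error scales as h^2; refining by a factor of 2 reduces it by 2^2 = 4.
Extrapolated value = (4·A(h/2) − A(h)) / (4 − 1)
= (4·4.392544 − 4.725956) / 3
= 12.844220 / 3 = 4.281407

4.2814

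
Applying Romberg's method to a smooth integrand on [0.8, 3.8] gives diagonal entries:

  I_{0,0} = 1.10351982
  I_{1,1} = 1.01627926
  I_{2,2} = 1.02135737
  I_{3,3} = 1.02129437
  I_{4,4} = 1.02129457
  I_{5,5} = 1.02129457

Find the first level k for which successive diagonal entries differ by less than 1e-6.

|I_{1,1} − I_{0,0}| = 0.08724056 ≥ 1e-6
|I_{2,2} − I_{1,1}| = 0.00507811 ≥ 1e-6
|I_{3,3} − I_{2,2}| = 0.00006300 ≥ 1e-6
|I_{4,4} − I_{3,3}| = 0.00000020 < 1e-6

k = 4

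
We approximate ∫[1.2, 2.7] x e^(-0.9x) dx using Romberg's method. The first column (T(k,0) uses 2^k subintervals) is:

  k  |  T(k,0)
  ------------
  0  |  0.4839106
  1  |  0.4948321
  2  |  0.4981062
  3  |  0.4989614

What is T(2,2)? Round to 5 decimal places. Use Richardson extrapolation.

T(1,1) = (4·0.4948321 − 0.4839106) / 3 = 0.4984726
T(2,1) = 0.4981062 + (0.4981062 − 0.4948321)/3 = 0.4991976
T(2,2) = 0.4991976 + (0.4991976 − 0.4984726)/15 = 0.4992459
(Column j=1 coincides with Simpson's rule on the same nodes.)

0.49925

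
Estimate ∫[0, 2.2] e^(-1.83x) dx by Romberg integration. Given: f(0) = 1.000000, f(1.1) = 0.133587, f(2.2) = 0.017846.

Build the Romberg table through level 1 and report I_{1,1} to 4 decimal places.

0.5691

I_{0,0} (trapezoid, 1 panel, h=2.2000): 1.119631
I_{1,0} (trapezoid, 2 panels, h=1.1000): 0.706761
I_{1,1} = 0.706761 + (0.706761 − 1.119631)/3 = 0.569138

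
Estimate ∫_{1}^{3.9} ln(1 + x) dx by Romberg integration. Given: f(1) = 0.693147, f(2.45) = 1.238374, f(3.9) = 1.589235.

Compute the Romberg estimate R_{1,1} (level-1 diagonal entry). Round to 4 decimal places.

3.4973

R_{0,0} (trapezoid, 1 panel, h=2.9000): 3.309454
R_{1,0} (trapezoid, 2 panels, h=1.4500): 3.450369
R_{1,1} = 3.450369 + (3.450369 − 3.309454)/3 = 3.497341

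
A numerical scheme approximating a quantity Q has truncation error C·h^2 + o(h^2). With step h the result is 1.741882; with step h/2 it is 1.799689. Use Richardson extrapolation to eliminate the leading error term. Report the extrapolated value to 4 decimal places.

The leading error scales as h^2; refining by a factor of 2 reduces it by 2^2 = 4.
Extrapolated value = (4·A(h/2) − A(h)) / (4 − 1)
= (4·1.799689 − 1.741882) / 3
= 5.456874 / 3 = 1.818958

1.8190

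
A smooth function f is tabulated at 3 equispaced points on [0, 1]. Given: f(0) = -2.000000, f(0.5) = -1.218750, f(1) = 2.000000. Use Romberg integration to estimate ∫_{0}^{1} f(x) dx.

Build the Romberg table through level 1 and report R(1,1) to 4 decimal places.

R(0,0) (trapezoid, 1 panel, h=1.0000): 0.000000
R(1,0) (trapezoid, 2 panels, h=0.5000): -0.609375
R(1,1) = -0.609375 + (-0.609375 − 0.000000)/3 = -0.812500

-0.8125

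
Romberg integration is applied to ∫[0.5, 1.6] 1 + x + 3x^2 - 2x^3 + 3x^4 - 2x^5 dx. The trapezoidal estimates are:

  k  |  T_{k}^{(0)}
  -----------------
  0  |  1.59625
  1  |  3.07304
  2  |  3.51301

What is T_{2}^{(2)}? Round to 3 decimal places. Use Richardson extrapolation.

3.666

T_{1}^{(1)} = 3.07304 + (3.07304 − 1.59625)/3 = 3.56530
T_{2}^{(1)} = (4·3.51301 − 3.07304) / 3 = 3.65967
T_{2}^{(2)} = (16·3.65967 − 3.56530) / 15 = 3.66596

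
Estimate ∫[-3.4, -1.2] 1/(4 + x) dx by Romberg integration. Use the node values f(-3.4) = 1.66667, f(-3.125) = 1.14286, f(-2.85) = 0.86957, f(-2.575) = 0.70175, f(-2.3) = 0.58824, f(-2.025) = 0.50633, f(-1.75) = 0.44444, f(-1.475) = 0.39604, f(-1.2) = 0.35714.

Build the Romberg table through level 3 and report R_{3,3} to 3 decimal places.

R_{0,0} (trapezoid, 1 panel, h=2.2000): 2.22619
R_{1,0} (trapezoid, 2 panels, h=1.1000): 1.76016
R_{2,0} (trapezoid, 4 panels, h=0.5500): 1.60279
R_{3,0} (trapezoid, 8 panels, h=0.2750): 1.55681
R_{1,1} = 1.76016 + (1.76016 − 2.22619)/3 = 1.60482
R_{2,1} = 1.60279 + (1.60279 − 1.76016)/3 = 1.55033
R_{3,1} = 1.55681 + (1.55681 − 1.60279)/3 = 1.54148
R_{2,2} = 1.55033 + (1.55033 − 1.60482)/15 = 1.54670
R_{3,2} = 1.54148 + (1.54148 − 1.55033)/15 = 1.54089
R_{3,3} = 1.54089 + (1.54089 − 1.54670)/63 = 1.54080

1.541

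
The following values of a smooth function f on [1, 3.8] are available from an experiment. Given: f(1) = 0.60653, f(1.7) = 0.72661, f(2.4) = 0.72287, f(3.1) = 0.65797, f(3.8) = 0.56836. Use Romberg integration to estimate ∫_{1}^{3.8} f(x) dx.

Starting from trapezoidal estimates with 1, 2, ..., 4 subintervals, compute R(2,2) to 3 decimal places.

R(0,0) (trapezoid, 1 panel, h=2.8000): 1.64485
R(1,0) (trapezoid, 2 panels, h=1.4000): 1.83444
R(2,0) (trapezoid, 4 panels, h=0.7000): 1.88643
R(1,1) = 1.83444 + (1.83444 − 1.64485)/3 = 1.89764
R(2,1) = 1.88643 + (1.88643 − 1.83444)/3 = 1.90376
R(2,2) = 1.90376 + (1.90376 − 1.89764)/15 = 1.90417

1.904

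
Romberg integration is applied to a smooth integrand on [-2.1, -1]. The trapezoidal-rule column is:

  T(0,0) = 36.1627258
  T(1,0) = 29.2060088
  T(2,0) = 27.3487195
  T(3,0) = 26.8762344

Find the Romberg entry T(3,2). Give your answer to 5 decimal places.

Richardson extrapolation on the trapezoidal column (denominator 4−1=3):
T(2,1) = (4·27.3487195 − 29.2060088) / 3 = 26.7296231
T(3,1) = 26.8762344 + (26.8762344 − 27.3487195)/3 = 26.7187394
T(3,2) = 26.7187394 + (26.7187394 − 26.7296231)/15 = 26.7180138

26.71801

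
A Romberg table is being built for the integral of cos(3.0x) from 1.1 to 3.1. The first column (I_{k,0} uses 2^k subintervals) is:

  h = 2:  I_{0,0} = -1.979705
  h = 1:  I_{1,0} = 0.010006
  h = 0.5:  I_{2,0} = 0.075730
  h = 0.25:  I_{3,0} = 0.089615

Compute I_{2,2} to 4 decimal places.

Richardson extrapolation on the trapezoidal column (denominator 4−1=3):
I_{1,1} = 0.010006 + (0.010006 − (-1.979705))/3 = 0.673243
I_{2,1} = (4·0.075730 − 0.010006) / 3 = 0.097638
I_{2,2} = (16·0.097638 − 0.673243) / 15 = 0.059264

0.0593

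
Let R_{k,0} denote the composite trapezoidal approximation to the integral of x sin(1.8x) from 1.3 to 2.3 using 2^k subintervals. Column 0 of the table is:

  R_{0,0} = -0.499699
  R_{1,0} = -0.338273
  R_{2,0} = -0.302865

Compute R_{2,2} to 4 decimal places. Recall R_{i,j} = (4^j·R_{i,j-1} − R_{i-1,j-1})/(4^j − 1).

Richardson extrapolation on the trapezoidal column (denominator 4−1=3):
R_{1,1} = (4·(-0.338273) − (-0.499699)) / 3 = -0.284464
R_{2,1} = -0.302865 + (-0.302865 − (-0.338273))/3 = -0.291062
R_{2,2} = -0.291062 + (-0.291062 − (-0.284464))/15 = -0.291502

-0.2915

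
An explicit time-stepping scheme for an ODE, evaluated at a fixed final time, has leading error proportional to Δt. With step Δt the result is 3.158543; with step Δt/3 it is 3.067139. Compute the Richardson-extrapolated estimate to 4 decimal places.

3.0214

Extrapolated value = (3·A(Δt/3) − A(Δt)) / (3 − 1)
= (3·3.067139 − 3.158543) / 2
= 6.042874 / 2 = 3.021437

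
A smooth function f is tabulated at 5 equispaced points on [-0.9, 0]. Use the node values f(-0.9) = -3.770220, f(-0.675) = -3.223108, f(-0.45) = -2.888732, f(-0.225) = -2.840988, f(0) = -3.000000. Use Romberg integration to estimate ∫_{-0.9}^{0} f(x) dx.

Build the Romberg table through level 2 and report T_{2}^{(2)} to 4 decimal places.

T_{0}^{(0)} (trapezoid, 1 panel, h=0.9000): -3.046599
T_{1}^{(0)} (trapezoid, 2 panels, h=0.4500): -2.823229
T_{2}^{(0)} (trapezoid, 4 panels, h=0.2250): -2.776036
T_{1}^{(1)} = -2.823229 + (-2.823229 − (-3.046599))/3 = -2.748772
T_{2}^{(1)} = -2.776036 + (-2.776036 − (-2.823229))/3 = -2.760305
T_{2}^{(2)} = -2.760305 + (-2.760305 − (-2.748772))/15 = -2.761074

-2.7611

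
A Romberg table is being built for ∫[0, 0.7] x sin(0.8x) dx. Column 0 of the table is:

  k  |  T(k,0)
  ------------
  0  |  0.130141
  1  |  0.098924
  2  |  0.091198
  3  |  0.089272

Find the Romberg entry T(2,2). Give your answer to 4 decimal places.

Richardson extrapolation on the trapezoidal column (denominator 4−1=3):
T(1,1) = 0.098924 + (0.098924 − 0.130141)/3 = 0.088518
T(2,1) = (4·0.091198 − 0.098924) / 3 = 0.088623
T(2,2) = (16·0.088623 − 0.088518) / 15 = 0.088630

0.0886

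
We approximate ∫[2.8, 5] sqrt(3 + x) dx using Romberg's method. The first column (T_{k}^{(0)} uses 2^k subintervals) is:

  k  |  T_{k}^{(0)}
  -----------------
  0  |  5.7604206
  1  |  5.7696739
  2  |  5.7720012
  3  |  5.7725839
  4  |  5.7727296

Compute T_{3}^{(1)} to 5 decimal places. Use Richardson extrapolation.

Richardson extrapolation on the trapezoidal column (denominator 4−1=3):
T_{3}^{(1)} = 5.7725839 + (5.7725839 − 5.7720012)/3 = 5.7727781

5.77278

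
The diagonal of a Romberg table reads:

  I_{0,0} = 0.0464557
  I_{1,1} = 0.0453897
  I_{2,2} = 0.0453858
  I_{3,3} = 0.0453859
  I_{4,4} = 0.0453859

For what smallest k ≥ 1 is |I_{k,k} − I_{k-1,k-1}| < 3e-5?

|I_{1,1} − I_{0,0}| = 0.0010660 ≥ 3e-5
|I_{2,2} − I_{1,1}| = 0.0000039 < 3e-5

k = 2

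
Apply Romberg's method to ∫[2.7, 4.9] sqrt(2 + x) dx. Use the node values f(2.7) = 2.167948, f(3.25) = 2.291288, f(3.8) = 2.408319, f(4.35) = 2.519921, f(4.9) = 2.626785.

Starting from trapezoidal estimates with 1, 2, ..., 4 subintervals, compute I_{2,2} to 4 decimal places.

I_{0,0} (trapezoid, 1 panel, h=2.2000): 5.274206
I_{1,0} (trapezoid, 2 panels, h=1.1000): 5.286254
I_{2,0} (trapezoid, 4 panels, h=0.5500): 5.289292
I_{1,1} = 5.286254 + (5.286254 − 5.274206)/3 = 5.290270
I_{2,1} = 5.289292 + (5.289292 − 5.286254)/3 = 5.290305
I_{2,2} = 5.290305 + (5.290305 − 5.290270)/15 = 5.290307

5.2903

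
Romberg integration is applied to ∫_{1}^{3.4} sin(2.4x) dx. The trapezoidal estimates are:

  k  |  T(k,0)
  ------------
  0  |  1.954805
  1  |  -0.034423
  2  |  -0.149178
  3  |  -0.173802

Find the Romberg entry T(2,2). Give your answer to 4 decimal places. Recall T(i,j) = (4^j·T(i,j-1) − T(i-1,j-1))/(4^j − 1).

-0.1534

Richardson extrapolation on the trapezoidal column (denominator 4−1=3):
T(1,1) = (4·(-0.034423) − 1.954805) / 3 = -0.697499
T(2,1) = -0.149178 + (-0.149178 − (-0.034423))/3 = -0.187430
T(2,2) = (16·(-0.187430) − (-0.697499)) / 15 = -0.153425
(Column j=1 coincides with Simpson's rule on the same nodes.)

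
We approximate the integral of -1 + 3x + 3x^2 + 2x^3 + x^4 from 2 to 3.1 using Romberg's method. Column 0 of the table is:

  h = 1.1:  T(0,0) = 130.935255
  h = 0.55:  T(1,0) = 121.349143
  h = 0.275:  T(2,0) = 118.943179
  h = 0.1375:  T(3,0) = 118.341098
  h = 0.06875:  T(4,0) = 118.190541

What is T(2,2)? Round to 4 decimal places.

118.1404

T(1,1) = (4·121.349143 − 130.935255) / 3 = 118.153772
T(2,1) = 118.943179 + (118.943179 − 121.349143)/3 = 118.141191
T(2,2) = 118.141191 + (118.141191 − 118.153772)/15 = 118.140352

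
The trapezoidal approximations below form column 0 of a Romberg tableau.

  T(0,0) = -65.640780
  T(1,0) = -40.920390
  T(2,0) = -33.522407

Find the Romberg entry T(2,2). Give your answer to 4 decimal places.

-30.9482

Richardson extrapolation on the trapezoidal column (denominator 4−1=3):
T(1,1) = (4·(-40.920390) − (-65.640780)) / 3 = -32.680260
T(2,1) = -33.522407 + (-33.522407 − (-40.920390))/3 = -31.056413
T(2,2) = (16·(-31.056413) − (-32.680260)) / 15 = -30.948157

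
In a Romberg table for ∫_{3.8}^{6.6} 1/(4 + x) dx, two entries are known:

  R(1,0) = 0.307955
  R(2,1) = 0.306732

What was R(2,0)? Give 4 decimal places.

0.3070

From R(2,1) = (4·R(2,0) − R(1,0))/3, solve for R(2,0):
4·R(2,0) = 3·0.306732 + 0.307955 = 1.228151
R(2,0) = 0.307038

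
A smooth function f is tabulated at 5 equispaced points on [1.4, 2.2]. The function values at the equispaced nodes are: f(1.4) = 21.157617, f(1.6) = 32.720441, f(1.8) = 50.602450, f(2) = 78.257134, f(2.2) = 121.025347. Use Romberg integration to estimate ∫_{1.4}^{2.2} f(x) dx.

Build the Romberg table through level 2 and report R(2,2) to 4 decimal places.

45.8115

R(0,0) (trapezoid, 1 panel, h=0.8000): 56.873186
R(1,0) (trapezoid, 2 panels, h=0.4000): 48.677573
R(2,0) (trapezoid, 4 panels, h=0.2000): 46.534301
R(1,1) = 48.677573 + (48.677573 − 56.873186)/3 = 45.945702
R(2,1) = 46.534301 + (46.534301 − 48.677573)/3 = 45.819877
R(2,2) = 45.819877 + (45.819877 − 45.945702)/15 = 45.811489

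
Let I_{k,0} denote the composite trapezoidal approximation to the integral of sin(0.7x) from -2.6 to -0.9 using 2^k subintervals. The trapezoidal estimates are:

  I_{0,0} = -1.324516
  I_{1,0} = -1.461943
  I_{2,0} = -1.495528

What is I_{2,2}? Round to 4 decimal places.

-1.5067

I_{1,1} = -1.461943 + (-1.461943 − (-1.324516))/3 = -1.507752
I_{2,1} = -1.495528 + (-1.495528 − (-1.461943))/3 = -1.506723
I_{2,2} = (16·(-1.506723) − (-1.507752)) / 15 = -1.506654
(Column j=1 coincides with Simpson's rule on the same nodes.)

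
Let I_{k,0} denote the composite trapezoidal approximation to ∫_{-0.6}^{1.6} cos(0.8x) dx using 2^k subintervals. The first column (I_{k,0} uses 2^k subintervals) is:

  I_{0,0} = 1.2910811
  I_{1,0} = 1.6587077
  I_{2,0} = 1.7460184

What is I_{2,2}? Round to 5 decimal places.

Richardson extrapolation on the trapezoidal column (denominator 4−1=3):
I_{1,1} = 1.6587077 + (1.6587077 − 1.2910811)/3 = 1.7812499
I_{2,1} = (4·1.7460184 − 1.6587077) / 3 = 1.7751220
I_{2,2} = (16·1.7751220 − 1.7812499) / 15 = 1.7747135

1.77471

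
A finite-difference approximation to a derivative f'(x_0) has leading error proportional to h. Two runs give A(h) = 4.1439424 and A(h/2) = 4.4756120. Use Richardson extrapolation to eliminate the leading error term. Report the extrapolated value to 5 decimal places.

4.80728

The leading error scales as h; refining by a factor of 2 reduces it by 2^1 = 2.
Extrapolated value = (2·A(h/2) − A(h)) / (2 − 1)
= (2·4.4756120 − 4.1439424) / 1
= 4.8072816 / 1 = 4.8072816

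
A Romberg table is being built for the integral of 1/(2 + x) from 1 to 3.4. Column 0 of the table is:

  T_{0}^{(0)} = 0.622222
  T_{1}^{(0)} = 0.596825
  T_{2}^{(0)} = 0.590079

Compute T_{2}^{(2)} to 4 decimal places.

0.5878

T_{1}^{(1)} = (4·0.596825 − 0.622222) / 3 = 0.588359
T_{2}^{(1)} = 0.590079 + (0.590079 − 0.596825)/3 = 0.587830
T_{2}^{(2)} = 0.587830 + (0.587830 − 0.588359)/15 = 0.587795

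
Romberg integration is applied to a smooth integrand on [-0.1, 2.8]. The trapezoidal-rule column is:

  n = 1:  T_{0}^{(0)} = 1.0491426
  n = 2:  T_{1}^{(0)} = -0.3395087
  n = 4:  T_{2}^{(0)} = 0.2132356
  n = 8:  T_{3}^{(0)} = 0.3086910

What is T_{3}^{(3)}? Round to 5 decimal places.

T_{1}^{(1)} = (4·(-0.3395087) − 1.0491426) / 3 = -0.8023925
T_{2}^{(1)} = (4·0.2132356 − (-0.3395087)) / 3 = 0.3974837
T_{3}^{(1)} = (4·0.3086910 − 0.2132356) / 3 = 0.3405095
T_{2}^{(2)} = (16·0.3974837 − (-0.8023925)) / 15 = 0.4774754
T_{3}^{(2)} = (16·0.3405095 − 0.3974837) / 15 = 0.3367112
T_{3}^{(3)} = (64·0.3367112 − 0.4774754) / 63 = 0.3344768

0.33448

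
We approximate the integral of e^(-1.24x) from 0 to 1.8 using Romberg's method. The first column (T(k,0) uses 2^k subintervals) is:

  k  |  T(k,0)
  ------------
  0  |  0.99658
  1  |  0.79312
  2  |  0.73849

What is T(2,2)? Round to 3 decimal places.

0.720

T(1,1) = (4·0.79312 − 0.99658) / 3 = 0.72530
T(2,1) = 0.73849 + (0.73849 − 0.79312)/3 = 0.72028
T(2,2) = 0.72028 + (0.72028 − 0.72530)/15 = 0.71995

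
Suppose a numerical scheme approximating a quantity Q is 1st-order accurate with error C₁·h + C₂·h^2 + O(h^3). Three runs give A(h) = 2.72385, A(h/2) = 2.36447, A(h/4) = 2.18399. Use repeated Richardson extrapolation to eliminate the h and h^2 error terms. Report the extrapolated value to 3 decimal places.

First eliminate the h term (factor 2^1 = 2):
  B₁ = (2·2.36447 − 2.72385)/1 = 2.00509
  B₂ = (2·2.18399 − 2.36447)/1 = 2.00351
Then eliminate the h^2 term (factor 2^2 = 4):
  (4·2.00351 − 2.00509)/3 = 2.00298

2.003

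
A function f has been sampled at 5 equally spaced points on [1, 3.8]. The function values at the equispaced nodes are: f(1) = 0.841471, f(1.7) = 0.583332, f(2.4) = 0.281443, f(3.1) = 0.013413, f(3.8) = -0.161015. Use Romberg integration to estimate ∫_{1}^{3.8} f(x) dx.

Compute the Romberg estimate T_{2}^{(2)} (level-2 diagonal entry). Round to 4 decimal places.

T_{0}^{(0)} (trapezoid, 1 panel, h=2.8000): 0.952638
T_{1}^{(0)} (trapezoid, 2 panels, h=1.4000): 0.870339
T_{2}^{(0)} (trapezoid, 4 panels, h=0.7000): 0.852891
T_{1}^{(1)} = 0.870339 + (0.870339 − 0.952638)/3 = 0.842906
T_{2}^{(1)} = 0.852891 + (0.852891 − 0.870339)/3 = 0.847075
T_{2}^{(2)} = 0.847075 + (0.847075 − 0.842906)/15 = 0.847353

0.8474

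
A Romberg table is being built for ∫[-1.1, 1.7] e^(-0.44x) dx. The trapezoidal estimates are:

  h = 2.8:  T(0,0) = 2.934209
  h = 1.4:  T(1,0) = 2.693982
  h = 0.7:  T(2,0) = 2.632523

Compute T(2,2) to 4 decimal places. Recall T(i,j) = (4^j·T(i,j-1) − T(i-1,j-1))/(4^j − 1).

2.6119

T(1,1) = (4·2.693982 − 2.934209) / 3 = 2.613906
T(2,1) = 2.632523 + (2.632523 − 2.693982)/3 = 2.612037
T(2,2) = (16·2.612037 − 2.613906) / 15 = 2.611912
(Column j=1 coincides with Simpson's rule on the same nodes.)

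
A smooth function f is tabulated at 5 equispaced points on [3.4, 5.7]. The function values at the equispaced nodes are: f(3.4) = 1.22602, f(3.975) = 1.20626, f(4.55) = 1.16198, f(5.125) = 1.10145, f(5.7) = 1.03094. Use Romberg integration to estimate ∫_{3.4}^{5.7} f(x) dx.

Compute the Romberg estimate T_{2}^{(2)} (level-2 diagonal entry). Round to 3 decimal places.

2.647

T_{0}^{(0)} (trapezoid, 1 panel, h=2.3000): 2.59550
T_{1}^{(0)} (trapezoid, 2 panels, h=1.1500): 2.63403
T_{2}^{(0)} (trapezoid, 4 panels, h=0.5750): 2.64395
T_{1}^{(1)} = 2.63403 + (2.63403 − 2.59550)/3 = 2.64687
T_{2}^{(1)} = 2.64395 + (2.64395 − 2.63403)/3 = 2.64726
T_{2}^{(2)} = 2.64726 + (2.64726 − 2.64687)/15 = 2.64729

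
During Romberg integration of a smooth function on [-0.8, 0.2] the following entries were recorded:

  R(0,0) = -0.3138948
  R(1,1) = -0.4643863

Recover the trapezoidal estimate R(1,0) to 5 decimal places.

From R(1,1) = (4·R(1,0) − R(0,0))/3, solve for R(1,0):
4·R(1,0) = 3·(-0.4643863) + (-0.3138948) = -1.7070537
R(1,0) = -0.4267634

-0.42676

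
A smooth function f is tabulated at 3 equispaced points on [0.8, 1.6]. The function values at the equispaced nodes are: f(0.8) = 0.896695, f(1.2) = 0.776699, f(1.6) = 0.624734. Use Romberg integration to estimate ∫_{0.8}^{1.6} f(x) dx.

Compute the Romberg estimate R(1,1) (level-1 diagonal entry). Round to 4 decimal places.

R(0,0) (trapezoid, 1 panel, h=0.8000): 0.608572
R(1,0) (trapezoid, 2 panels, h=0.4000): 0.614965
R(1,1) = 0.614965 + (0.614965 − 0.608572)/3 = 0.617096

0.6171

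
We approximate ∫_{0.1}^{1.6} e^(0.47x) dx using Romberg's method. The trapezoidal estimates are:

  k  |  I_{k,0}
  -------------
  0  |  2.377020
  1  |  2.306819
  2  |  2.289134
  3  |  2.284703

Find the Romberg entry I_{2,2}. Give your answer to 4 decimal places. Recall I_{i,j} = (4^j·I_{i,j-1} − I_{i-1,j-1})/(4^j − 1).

2.2832

Richardson extrapolation on the trapezoidal column (denominator 4−1=3):
I_{1,1} = 2.306819 + (2.306819 − 2.377020)/3 = 2.283419
I_{2,1} = 2.289134 + (2.289134 − 2.306819)/3 = 2.283239
I_{2,2} = 2.283239 + (2.283239 − 2.283419)/15 = 2.283227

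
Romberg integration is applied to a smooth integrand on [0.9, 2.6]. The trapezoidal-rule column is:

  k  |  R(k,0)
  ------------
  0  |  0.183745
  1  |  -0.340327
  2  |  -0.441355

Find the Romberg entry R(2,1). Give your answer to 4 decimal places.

-0.4750

Richardson extrapolation on the trapezoidal column (denominator 4−1=3):
R(2,1) = -0.441355 + (-0.441355 − (-0.340327))/3 = -0.475031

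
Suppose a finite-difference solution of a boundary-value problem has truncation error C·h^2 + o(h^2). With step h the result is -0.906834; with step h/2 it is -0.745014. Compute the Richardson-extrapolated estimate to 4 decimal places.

-0.6911

The leading error scales as h^2; refining by a factor of 2 reduces it by 2^2 = 4.
Extrapolated value = (4·A(h/2) − A(h)) / (4 − 1)
= (4·(-0.745014) − (-0.906834)) / 3
= -2.073222 / 3 = -0.691074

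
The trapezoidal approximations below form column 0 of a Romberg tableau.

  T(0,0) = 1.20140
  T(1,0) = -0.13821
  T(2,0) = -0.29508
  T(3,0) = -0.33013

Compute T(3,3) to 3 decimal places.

Richardson extrapolation on the trapezoidal column (denominator 4−1=3):
T(1,1) = -0.13821 + (-0.13821 − 1.20140)/3 = -0.58475
T(2,1) = -0.29508 + (-0.29508 − (-0.13821))/3 = -0.34737
T(3,1) = (4·(-0.33013) − (-0.29508)) / 3 = -0.34181
T(2,2) = -0.34737 + (-0.34737 − (-0.58475))/15 = -0.33154
T(3,2) = -0.34181 + (-0.34181 − (-0.34737))/15 = -0.34144
T(3,3) = (64·(-0.34144) − (-0.33154)) / 63 = -0.34160

-0.342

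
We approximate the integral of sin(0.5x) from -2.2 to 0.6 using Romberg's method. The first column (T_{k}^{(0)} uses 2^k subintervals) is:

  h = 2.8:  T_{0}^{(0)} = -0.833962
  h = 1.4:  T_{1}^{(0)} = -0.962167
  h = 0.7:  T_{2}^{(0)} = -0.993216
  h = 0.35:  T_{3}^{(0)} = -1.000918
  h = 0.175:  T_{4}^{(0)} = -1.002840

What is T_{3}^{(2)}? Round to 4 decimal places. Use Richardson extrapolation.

-1.0035

Richardson extrapolation on the trapezoidal column (denominator 4−1=3):
T_{2}^{(1)} = (4·(-0.993216) − (-0.962167)) / 3 = -1.003566
T_{3}^{(1)} = (4·(-1.000918) − (-0.993216)) / 3 = -1.003485
T_{3}^{(2)} = -1.003485 + (-1.003485 − (-1.003566))/15 = -1.003480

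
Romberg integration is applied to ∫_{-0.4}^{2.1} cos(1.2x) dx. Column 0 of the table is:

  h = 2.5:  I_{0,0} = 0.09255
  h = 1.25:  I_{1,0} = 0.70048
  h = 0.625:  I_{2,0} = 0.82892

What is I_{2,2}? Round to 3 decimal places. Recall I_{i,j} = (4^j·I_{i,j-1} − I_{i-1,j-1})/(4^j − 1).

0.870

I_{1,1} = (4·0.70048 − 0.09255) / 3 = 0.90312
I_{2,1} = 0.82892 + (0.82892 − 0.70048)/3 = 0.87173
I_{2,2} = (16·0.87173 − 0.90312) / 15 = 0.86964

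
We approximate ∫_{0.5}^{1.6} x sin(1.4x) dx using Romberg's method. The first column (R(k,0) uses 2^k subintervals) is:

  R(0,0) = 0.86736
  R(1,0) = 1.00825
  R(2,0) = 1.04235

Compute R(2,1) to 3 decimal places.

1.054

Richardson extrapolation on the trapezoidal column (denominator 4−1=3):
R(2,1) = 1.04235 + (1.04235 − 1.00825)/3 = 1.05372
(Column j=1 coincides with Simpson's rule on the same nodes.)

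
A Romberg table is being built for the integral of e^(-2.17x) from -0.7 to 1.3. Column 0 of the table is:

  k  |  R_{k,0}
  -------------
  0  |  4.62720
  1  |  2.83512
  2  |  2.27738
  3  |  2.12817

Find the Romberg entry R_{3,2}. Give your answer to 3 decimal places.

Richardson extrapolation on the trapezoidal column (denominator 4−1=3):
R_{2,1} = (4·2.27738 − 2.83512) / 3 = 2.09147
R_{3,1} = (4·2.12817 − 2.27738) / 3 = 2.07843
R_{3,2} = 2.07843 + (2.07843 − 2.09147)/15 = 2.07756

2.078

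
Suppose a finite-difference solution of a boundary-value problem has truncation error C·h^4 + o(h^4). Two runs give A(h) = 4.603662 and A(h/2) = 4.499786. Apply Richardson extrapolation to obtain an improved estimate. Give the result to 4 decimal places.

Extrapolated value = (16·A(h/2) − A(h)) / (16 − 1)
= (16·4.499786 − 4.603662) / 15
= 67.392914 / 15 = 4.492861

4.4929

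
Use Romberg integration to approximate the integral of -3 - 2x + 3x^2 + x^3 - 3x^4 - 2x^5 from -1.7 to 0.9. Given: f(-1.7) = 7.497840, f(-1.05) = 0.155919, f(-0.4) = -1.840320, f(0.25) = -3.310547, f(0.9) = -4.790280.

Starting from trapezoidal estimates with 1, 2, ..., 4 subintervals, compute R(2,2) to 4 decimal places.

R(0,0) (trapezoid, 1 panel, h=2.6000): 3.519828
R(1,0) (trapezoid, 2 panels, h=1.3000): -0.632502
R(2,0) (trapezoid, 4 panels, h=0.6500): -2.366759
R(1,1) = -0.632502 + (-0.632502 − 3.519828)/3 = -2.016612
R(2,1) = -2.366759 + (-2.366759 − (-0.632502))/3 = -2.944845
R(2,2) = -2.944845 + (-2.944845 − (-2.016612))/15 = -3.006727

-3.0067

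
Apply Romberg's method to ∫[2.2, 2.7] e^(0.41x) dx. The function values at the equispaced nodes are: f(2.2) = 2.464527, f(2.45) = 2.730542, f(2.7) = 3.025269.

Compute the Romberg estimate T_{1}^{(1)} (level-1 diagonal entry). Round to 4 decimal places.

T_{0}^{(0)} (trapezoid, 1 panel, h=0.5000): 1.372449
T_{1}^{(0)} (trapezoid, 2 panels, h=0.2500): 1.368860
T_{1}^{(1)} = 1.368860 + (1.368860 − 1.372449)/3 = 1.367664

1.3677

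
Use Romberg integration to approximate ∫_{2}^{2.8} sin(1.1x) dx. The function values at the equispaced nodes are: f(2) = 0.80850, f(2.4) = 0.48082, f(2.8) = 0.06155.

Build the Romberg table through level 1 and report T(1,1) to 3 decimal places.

0.372

T(0,0) (trapezoid, 1 panel, h=0.8000): 0.34802
T(1,0) (trapezoid, 2 panels, h=0.4000): 0.36634
T(1,1) = 0.36634 + (0.36634 − 0.34802)/3 = 0.37245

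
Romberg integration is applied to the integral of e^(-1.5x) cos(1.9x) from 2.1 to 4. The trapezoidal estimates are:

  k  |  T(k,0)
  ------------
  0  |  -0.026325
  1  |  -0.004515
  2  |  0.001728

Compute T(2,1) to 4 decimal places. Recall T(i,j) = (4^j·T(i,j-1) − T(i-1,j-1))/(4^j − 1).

Richardson extrapolation on the trapezoidal column (denominator 4−1=3):
T(2,1) = (4·0.001728 − (-0.004515)) / 3 = 0.003809

0.0038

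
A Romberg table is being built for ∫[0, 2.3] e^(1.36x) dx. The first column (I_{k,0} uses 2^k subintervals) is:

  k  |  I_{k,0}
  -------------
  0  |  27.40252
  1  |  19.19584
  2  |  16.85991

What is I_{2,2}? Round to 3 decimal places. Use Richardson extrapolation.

16.056

Richardson extrapolation on the trapezoidal column (denominator 4−1=3):
I_{1,1} = 19.19584 + (19.19584 − 27.40252)/3 = 16.46028
I_{2,1} = 16.85991 + (16.85991 − 19.19584)/3 = 16.08127
I_{2,2} = 16.08127 + (16.08127 − 16.46028)/15 = 16.05600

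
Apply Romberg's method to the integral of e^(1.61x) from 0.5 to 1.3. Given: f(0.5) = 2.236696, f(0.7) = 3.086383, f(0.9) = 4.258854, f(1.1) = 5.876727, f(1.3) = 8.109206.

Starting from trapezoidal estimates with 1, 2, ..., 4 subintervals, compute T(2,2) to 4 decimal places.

T(0,0) (trapezoid, 1 panel, h=0.8000): 4.138361
T(1,0) (trapezoid, 2 panels, h=0.4000): 3.772722
T(2,0) (trapezoid, 4 panels, h=0.2000): 3.678983
T(1,1) = 3.772722 + (3.772722 − 4.138361)/3 = 3.650842
T(2,1) = 3.678983 + (3.678983 − 3.772722)/3 = 3.647737
T(2,2) = 3.647737 + (3.647737 − 3.650842)/15 = 3.647530

3.6475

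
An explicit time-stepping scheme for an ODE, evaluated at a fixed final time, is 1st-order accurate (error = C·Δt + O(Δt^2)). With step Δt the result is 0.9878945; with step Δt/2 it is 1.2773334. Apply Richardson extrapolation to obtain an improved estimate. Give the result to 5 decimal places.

Extrapolated value = (2·A(Δt/2) − A(Δt)) / (2 − 1)
= (2·1.2773334 − 0.9878945) / 1
= 1.5667723 / 1 = 1.5667723

1.56677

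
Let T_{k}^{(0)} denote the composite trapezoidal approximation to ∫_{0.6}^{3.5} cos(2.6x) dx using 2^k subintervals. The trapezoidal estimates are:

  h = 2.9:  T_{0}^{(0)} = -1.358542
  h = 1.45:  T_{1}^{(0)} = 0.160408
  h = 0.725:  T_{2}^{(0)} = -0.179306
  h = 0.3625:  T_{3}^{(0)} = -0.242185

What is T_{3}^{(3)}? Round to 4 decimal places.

Richardson extrapolation on the trapezoidal column (denominator 4−1=3):
T_{1}^{(1)} = (4·0.160408 − (-1.358542)) / 3 = 0.666725
T_{2}^{(1)} = -0.179306 + (-0.179306 − 0.160408)/3 = -0.292544
T_{3}^{(1)} = (4·(-0.242185) − (-0.179306)) / 3 = -0.263145
T_{2}^{(2)} = (16·(-0.292544) − 0.666725) / 15 = -0.356495
T_{3}^{(2)} = -0.263145 + (-0.263145 − (-0.292544))/15 = -0.261185
T_{3}^{(3)} = -0.261185 + (-0.261185 − (-0.356495))/63 = -0.259672

-0.2597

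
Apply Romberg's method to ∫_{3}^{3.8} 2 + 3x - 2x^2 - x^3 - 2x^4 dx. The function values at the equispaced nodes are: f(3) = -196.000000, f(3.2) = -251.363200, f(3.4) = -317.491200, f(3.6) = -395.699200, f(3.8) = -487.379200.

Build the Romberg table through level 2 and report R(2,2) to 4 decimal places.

R(0,0) (trapezoid, 1 panel, h=0.8000): -273.351680
R(1,0) (trapezoid, 2 panels, h=0.4000): -263.672320
R(2,0) (trapezoid, 4 panels, h=0.2000): -261.248640
R(1,1) = -263.672320 + (-263.672320 − (-273.351680))/3 = -260.445867
R(2,1) = -261.248640 + (-261.248640 − (-263.672320))/3 = -260.440747
R(2,2) = -260.440747 + (-260.440747 − (-260.445867))/15 = -260.440406

-260.4404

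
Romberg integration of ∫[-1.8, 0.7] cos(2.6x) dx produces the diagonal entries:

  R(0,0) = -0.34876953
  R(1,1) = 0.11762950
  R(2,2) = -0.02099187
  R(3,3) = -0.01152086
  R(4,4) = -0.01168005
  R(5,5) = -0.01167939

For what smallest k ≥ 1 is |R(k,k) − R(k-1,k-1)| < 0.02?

k = 3

|R(1,1) − R(0,0)| = 0.46639903 ≥ 0.02
|R(2,2) − R(1,1)| = 0.13862137 ≥ 0.02
|R(3,3) − R(2,2)| = 0.00947101 < 0.02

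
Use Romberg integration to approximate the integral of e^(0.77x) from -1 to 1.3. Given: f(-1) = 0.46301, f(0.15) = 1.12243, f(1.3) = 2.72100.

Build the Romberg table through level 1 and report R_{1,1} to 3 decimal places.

2.942

R_{0,0} (trapezoid, 1 panel, h=2.3000): 3.66161
R_{1,0} (trapezoid, 2 panels, h=1.1500): 3.12160
R_{1,1} = 3.12160 + (3.12160 − 3.66161)/3 = 2.94160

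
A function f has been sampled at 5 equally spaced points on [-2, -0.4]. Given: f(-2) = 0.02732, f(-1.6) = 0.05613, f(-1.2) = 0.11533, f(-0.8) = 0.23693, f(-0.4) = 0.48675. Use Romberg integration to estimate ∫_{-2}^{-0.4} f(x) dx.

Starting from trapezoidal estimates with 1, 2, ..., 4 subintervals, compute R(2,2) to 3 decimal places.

R(0,0) (trapezoid, 1 panel, h=1.6000): 0.41126
R(1,0) (trapezoid, 2 panels, h=0.8000): 0.29789
R(2,0) (trapezoid, 4 panels, h=0.4000): 0.26617
R(1,1) = 0.29789 + (0.29789 − 0.41126)/3 = 0.26010
R(2,1) = 0.26617 + (0.26617 − 0.29789)/3 = 0.25560
R(2,2) = 0.25560 + (0.25560 − 0.26010)/15 = 0.25530

0.255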